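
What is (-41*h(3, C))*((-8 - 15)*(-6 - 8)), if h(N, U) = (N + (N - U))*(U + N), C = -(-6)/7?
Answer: -1833192/7 ≈ -2.6188e+5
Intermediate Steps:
C = 6/7 (C = -(-6)/7 = -1*(-6/7) = 6/7 ≈ 0.85714)
h(N, U) = (N + U)*(-U + 2*N) (h(N, U) = (-U + 2*N)*(N + U) = (N + U)*(-U + 2*N))
(-41*h(3, C))*((-8 - 15)*(-6 - 8)) = (-41*(-(6/7)² + 2*3² + 3*(6/7)))*((-8 - 15)*(-6 - 8)) = (-41*(-1*36/49 + 2*9 + 18/7))*(-23*(-14)) = -41*(-36/49 + 18 + 18/7)*322 = -41*972/49*322 = -39852/49*322 = -1833192/7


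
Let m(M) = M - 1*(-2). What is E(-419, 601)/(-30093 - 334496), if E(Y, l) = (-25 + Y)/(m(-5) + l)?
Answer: 222/109012111 ≈ 2.0365e-6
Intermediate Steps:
m(M) = 2 + M (m(M) = M + 2 = 2 + M)
E(Y, l) = (-25 + Y)/(-3 + l) (E(Y, l) = (-25 + Y)/((2 - 5) + l) = (-25 + Y)/(-3 + l))
E(-419, 601)/(-30093 - 334496) = ((-25 - 419)/(-3 + 601))/(-30093 - 334496) = (-444/598)/(-364589) = ((1/598)*(-444))*(-1/364589) = -222/299*(-1/364589) = 222/109012111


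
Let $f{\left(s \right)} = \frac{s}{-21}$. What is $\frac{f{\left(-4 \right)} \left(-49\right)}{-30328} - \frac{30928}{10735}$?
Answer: $- \frac{703413143}{244178310} \approx -2.8807$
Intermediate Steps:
$f{\left(s \right)} = - \frac{s}{21}$ ($f{\left(s \right)} = s \left(- \frac{1}{21}\right) = - \frac{s}{21}$)
$\frac{f{\left(-4 \right)} \left(-49\right)}{-30328} - \frac{30928}{10735} = \frac{\left(- \frac{1}{21}\right) \left(-4\right) \left(-49\right)}{-30328} - \frac{30928}{10735} = \frac{4}{21} \left(-49\right) \left(- \frac{1}{30328}\right) - \frac{30928}{10735} = \left(- \frac{28}{3}\right) \left(- \frac{1}{30328}\right) - \frac{30928}{10735} = \frac{7}{22746} - \frac{30928}{10735} = - \frac{703413143}{244178310}$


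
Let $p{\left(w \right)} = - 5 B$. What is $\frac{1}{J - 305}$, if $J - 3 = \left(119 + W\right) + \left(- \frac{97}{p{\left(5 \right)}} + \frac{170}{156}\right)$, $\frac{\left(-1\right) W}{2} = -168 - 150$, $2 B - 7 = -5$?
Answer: $\frac{390}{184661} \approx 0.002112$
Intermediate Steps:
$B = 1$ ($B = \frac{7}{2} + \frac{1}{2} \left(-5\right) = \frac{7}{2} - \frac{5}{2} = 1$)
$p{\left(w \right)} = -5$ ($p{\left(w \right)} = \left(-5\right) 1 = -5$)
$W = 636$ ($W = - 2 \left(-168 - 150\right) = \left(-2\right) \left(-318\right) = 636$)
$J = \frac{303611}{390}$ ($J = 3 + \left(\left(119 + 636\right) + \left(- \frac{97}{-5} + \frac{170}{156}\right)\right) = 3 + \left(755 + \left(\left(-97\right) \left(- \frac{1}{5}\right) + 170 \cdot \frac{1}{156}\right)\right) = 3 + \left(755 + \left(\frac{97}{5} + \frac{85}{78}\right)\right) = 3 + \left(755 + \frac{7991}{390}\right) = 3 + \frac{302441}{390} = \frac{303611}{390} \approx 778.49$)
$\frac{1}{J - 305} = \frac{1}{\frac{303611}{390} - 305} = \frac{1}{\frac{184661}{390}} = \frac{390}{184661}$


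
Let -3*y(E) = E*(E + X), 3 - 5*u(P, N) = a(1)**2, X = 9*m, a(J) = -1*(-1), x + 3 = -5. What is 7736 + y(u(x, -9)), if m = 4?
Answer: 579836/75 ≈ 7731.1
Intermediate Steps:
x = -8 (x = -3 - 5 = -8)
a(J) = 1
X = 36 (X = 9*4 = 36)
u(P, N) = 2/5 (u(P, N) = 3/5 - 1/5*1**2 = 3/5 - 1/5*1 = 3/5 - 1/5 = 2/5)
y(E) = -E*(36 + E)/3 (y(E) = -E*(E + 36)/3 = -E*(36 + E)/3)
7736 + y(u(x, -9)) = 7736 - 1/3*2/5*(36 + 2/5) = 7736 - 1/3*2/5*182/5 = 7736 - 364/75 = 579836/75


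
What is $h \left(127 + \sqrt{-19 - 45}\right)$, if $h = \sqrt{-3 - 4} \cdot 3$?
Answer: $\sqrt{7} \left(-24 + 381 i\right) \approx -63.498 + 1008.0 i$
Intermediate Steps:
$h = 3 i \sqrt{7}$ ($h = \sqrt{-7} \cdot 3 = i \sqrt{7} \cdot 3 = 3 i \sqrt{7} \approx 7.9373 i$)
$h \left(127 + \sqrt{-19 - 45}\right) = 3 i \sqrt{7} \left(127 + \sqrt{-19 - 45}\right) = 3 i \sqrt{7} \left(127 + \sqrt{-64}\right) = 3 i \sqrt{7} \left(127 + 8 i\right)$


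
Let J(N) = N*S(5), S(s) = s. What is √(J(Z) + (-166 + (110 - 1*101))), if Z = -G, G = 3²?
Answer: I*√202 ≈ 14.213*I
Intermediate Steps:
G = 9
Z = -9 (Z = -1*9 = -9)
J(N) = 5*N (J(N) = N*5 = 5*N)
√(J(Z) + (-166 + (110 - 1*101))) = √(5*(-9) + (-166 + (110 - 1*101))) = √(-45 + (-166 + (110 - 101))) = √(-45 + (-166 + 9)) = √(-45 - 157) = √(-202) = I*√202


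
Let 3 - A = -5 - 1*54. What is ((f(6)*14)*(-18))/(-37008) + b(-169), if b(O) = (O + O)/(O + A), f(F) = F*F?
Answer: 93607/27499 ≈ 3.4040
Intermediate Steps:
A = 62 (A = 3 - (-5 - 1*54) = 3 - (-5 - 54) = 3 - 1*(-59) = 3 + 59 = 62)
f(F) = F²
b(O) = 2*O/(62 + O) (b(O) = (O + O)/(O + 62) = (2*O)/(62 + O) = 2*O/(62 + O))
((f(6)*14)*(-18))/(-37008) + b(-169) = ((6²*14)*(-18))/(-37008) + 2*(-169)/(62 - 169) = ((36*14)*(-18))*(-1/37008) + 2*(-169)/(-107) = (504*(-18))*(-1/37008) + 2*(-169)*(-1/107) = -9072*(-1/37008) + 338/107 = 63/257 + 338/107 = 93607/27499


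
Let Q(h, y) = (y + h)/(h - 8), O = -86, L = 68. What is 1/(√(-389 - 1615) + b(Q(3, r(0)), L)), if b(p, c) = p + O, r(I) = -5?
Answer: -535/58321 - 25*I*√501/116642 ≈ -0.0091734 - 0.0047974*I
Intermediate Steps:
Q(h, y) = (h + y)/(-8 + h)
b(p, c) = -86 + p (b(p, c) = p - 86 = -86 + p)
1/(√(-389 - 1615) + b(Q(3, r(0)), L)) = 1/(√(-389 - 1615) + (-86 + (3 - 5)/(-8 + 3))) = 1/(√(-2004) + (-86 - 2/(-5))) = 1/(2*I*√501 + (-86 - ⅕*(-2))) = 1/(2*I*√501 + (-86 + ⅖)) = 1/(2*I*√501 - 428/5) = 1/(-428/5 + 2*I*√501)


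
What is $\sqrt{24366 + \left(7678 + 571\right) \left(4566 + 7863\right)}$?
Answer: $\sqrt{102551187} \approx 10127.0$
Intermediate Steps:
$\sqrt{24366 + \left(7678 + 571\right) \left(4566 + 7863\right)} = \sqrt{24366 + 8249 \cdot 12429} = \sqrt{24366 + 102526821} = \sqrt{102551187}$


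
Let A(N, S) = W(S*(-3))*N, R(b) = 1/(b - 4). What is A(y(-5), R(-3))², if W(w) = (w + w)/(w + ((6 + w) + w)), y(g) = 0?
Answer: 0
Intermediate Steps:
R(b) = 1/(-4 + b)
W(w) = 2*w/(6 + 3*w) (W(w) = (2*w)/(w + (6 + 2*w)) = (2*w)/(6 + 3*w) = 2*w/(6 + 3*w))
A(N, S) = -2*N*S/(2 - 3*S) (A(N, S) = (2*(S*(-3))/(3*(2 + S*(-3))))*N = (2*(-3*S)/(3*(2 - 3*S)))*N = (-2*S/(2 - 3*S))*N = -2*N*S/(2 - 3*S))
A(y(-5), R(-3))² = (2*0/(-4 - 3*(-2 + 3/(-4 - 3))))² = (2*0/(-7*(-2 + 3/(-7))))² = (2*0*(-⅐)/(-2 + 3*(-⅐)))² = (2*0*(-⅐)/(-2 - 3/7))² = (2*0*(-⅐)/(-17/7))² = (2*0*(-⅐)*(-7/17))² = 0² = 0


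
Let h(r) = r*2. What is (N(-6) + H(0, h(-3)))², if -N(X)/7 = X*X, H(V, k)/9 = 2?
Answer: 54756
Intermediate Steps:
h(r) = 2*r
H(V, k) = 18 (H(V, k) = 9*2 = 18)
N(X) = -7*X² (N(X) = -7*X*X = -7*X²)
(N(-6) + H(0, h(-3)))² = (-7*(-6)² + 18)² = (-7*36 + 18)² = (-252 + 18)² = (-234)² = 54756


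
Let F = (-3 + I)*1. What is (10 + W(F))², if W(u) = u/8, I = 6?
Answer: 6889/64 ≈ 107.64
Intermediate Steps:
F = 3 (F = (-3 + 6)*1 = 3*1 = 3)
W(u) = u/8 (W(u) = u*(⅛) = u/8)
(10 + W(F))² = (10 + (⅛)*3)² = (10 + 3/8)² = (83/8)² = 6889/64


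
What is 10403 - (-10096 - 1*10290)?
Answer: 30789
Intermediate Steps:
10403 - (-10096 - 1*10290) = 10403 - (-10096 - 10290) = 10403 - 1*(-20386) = 10403 + 20386 = 30789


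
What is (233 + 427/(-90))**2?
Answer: 422014849/8100 ≈ 52101.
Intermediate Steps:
(233 + 427/(-90))**2 = (233 + 427*(-1/90))**2 = (233 - 427/90)**2 = (20543/90)**2 = 422014849/8100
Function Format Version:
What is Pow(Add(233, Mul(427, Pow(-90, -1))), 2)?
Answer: Rational(422014849, 8100) ≈ 52101.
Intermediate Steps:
Pow(Add(233, Mul(427, Pow(-90, -1))), 2) = Pow(Add(233, Mul(427, Rational(-1, 90))), 2) = Pow(Add(233, Rational(-427, 90)), 2) = Pow(Rational(20543, 90), 2) = Rational(422014849, 8100)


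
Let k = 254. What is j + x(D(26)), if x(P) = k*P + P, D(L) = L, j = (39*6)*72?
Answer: 23478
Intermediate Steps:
j = 16848 (j = 234*72 = 16848)
x(P) = 255*P (x(P) = 254*P + P = 255*P)
j + x(D(26)) = 16848 + 255*26 = 16848 + 6630 = 23478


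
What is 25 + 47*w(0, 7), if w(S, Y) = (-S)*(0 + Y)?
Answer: 25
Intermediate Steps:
w(S, Y) = -S*Y (w(S, Y) = (-S)*Y = -S*Y)
25 + 47*w(0, 7) = 25 + 47*(-1*0*7) = 25 + 47*0 = 25 + 0 = 25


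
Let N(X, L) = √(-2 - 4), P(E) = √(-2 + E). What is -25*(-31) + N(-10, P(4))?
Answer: 775 + I*√6 ≈ 775.0 + 2.4495*I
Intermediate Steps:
N(X, L) = I*√6 (N(X, L) = √(-6) = I*√6)
-25*(-31) + N(-10, P(4)) = -25*(-31) + I*√6 = 775 + I*√6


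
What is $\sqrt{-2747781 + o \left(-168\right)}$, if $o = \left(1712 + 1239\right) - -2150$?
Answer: $i \sqrt{3604749} \approx 1898.6 i$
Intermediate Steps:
$o = 5101$ ($o = 2951 + 2150 = 5101$)
$\sqrt{-2747781 + o \left(-168\right)} = \sqrt{-2747781 + 5101 \left(-168\right)} = \sqrt{-2747781 - 856968} = \sqrt{-3604749} = i \sqrt{3604749}$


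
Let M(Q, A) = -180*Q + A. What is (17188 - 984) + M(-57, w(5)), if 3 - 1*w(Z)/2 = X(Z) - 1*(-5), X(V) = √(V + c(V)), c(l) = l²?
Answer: 26460 - 2*√30 ≈ 26449.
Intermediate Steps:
X(V) = √(V + V²)
w(Z) = -4 - 2*√(Z*(1 + Z)) (w(Z) = 6 - 2*(√(Z*(1 + Z)) - 1*(-5)) = 6 - 2*(√(Z*(1 + Z)) + 5) = 6 - 2*(5 + √(Z*(1 + Z))) = 6 + (-10 - 2*√(Z*(1 + Z))) = -4 - 2*√(Z*(1 + Z)))
M(Q, A) = A - 180*Q
(17188 - 984) + M(-57, w(5)) = (17188 - 984) + ((-4 - 2*√5*√(1 + 5)) - 180*(-57)) = 16204 + ((-4 - 2*√30) + 10260) = 16204 + (10256 - 2*√30) = 26460 - 2*√30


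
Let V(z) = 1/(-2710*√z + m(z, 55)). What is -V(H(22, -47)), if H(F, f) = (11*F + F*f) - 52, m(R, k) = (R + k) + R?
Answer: 1633/6201087089 - 5420*I*√211/6201087089 ≈ 2.6334e-7 - 1.2696e-5*I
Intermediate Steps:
m(R, k) = k + 2*R
H(F, f) = -52 + 11*F + F*f
V(z) = 1/(55 - 2710*√z + 2*z) (V(z) = 1/(-2710*√z + (55 + 2*z)) = 1/(55 - 2710*√z + 2*z))
-V(H(22, -47)) = -1/(55 - 2710*√(-52 + 11*22 + 22*(-47)) + 2*(-52 + 11*22 + 22*(-47))) = -1/(55 - 2710*√(-52 + 242 - 1034) + 2*(-52 + 242 - 1034)) = -1/(55 - 5420*I*√211 + 2*(-844)) = -1/(55 - 5420*I*√211 - 1688) = -1/(-1633 - 5420*I*√211)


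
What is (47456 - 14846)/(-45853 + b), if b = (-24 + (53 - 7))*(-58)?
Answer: -32610/47129 ≈ -0.69193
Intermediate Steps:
b = -1276 (b = (-24 + 46)*(-58) = 22*(-58) = -1276)
(47456 - 14846)/(-45853 + b) = (47456 - 14846)/(-45853 - 1276) = 32610/(-47129) = 32610*(-1/47129) = -32610/47129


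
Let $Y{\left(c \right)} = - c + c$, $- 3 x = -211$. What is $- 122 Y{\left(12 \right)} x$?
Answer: $0$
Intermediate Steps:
$x = \frac{211}{3}$ ($x = \left(- \frac{1}{3}\right) \left(-211\right) = \frac{211}{3} \approx 70.333$)
$Y{\left(c \right)} = 0$
$- 122 Y{\left(12 \right)} x = \left(-122\right) 0 \cdot \frac{211}{3} = 0 \cdot \frac{211}{3} = 0$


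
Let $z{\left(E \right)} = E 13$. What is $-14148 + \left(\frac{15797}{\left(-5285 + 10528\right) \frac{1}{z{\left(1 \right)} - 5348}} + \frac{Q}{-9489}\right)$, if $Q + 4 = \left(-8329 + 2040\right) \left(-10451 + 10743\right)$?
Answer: $- \frac{1493950902695}{49750827} \approx -30029.0$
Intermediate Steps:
$z{\left(E \right)} = 13 E$
$Q = -1836392$ ($Q = -4 + \left(-8329 + 2040\right) \left(-10451 + 10743\right) = -4 - 1836388 = -1836392$)
$-14148 + \left(\frac{15797}{\left(-5285 + 10528\right) \frac{1}{z{\left(1 \right)} - 5348}} + \frac{Q}{-9489}\right) = -14148 + \left(\frac{15797}{\left(-5285 + 10528\right) \frac{1}{13 \cdot 1 - 5348}} - \frac{1836392}{-9489}\right) = -14148 + \left(\frac{15797}{5243 \frac{1}{13 - 5348}} - - \frac{1836392}{9489}\right) = -14148 + \left(\frac{15797}{5243 \frac{1}{-5335}} + \frac{1836392}{9489}\right) = -14148 + \left(\frac{15797}{5243 \left(- \frac{1}{5335}\right)} + \frac{1836392}{9489}\right) = -14148 + \left(\frac{15797}{- \frac{5243}{5335}} + \frac{1836392}{9489}\right) = -14148 + \left(15797 \left(- \frac{5335}{5243}\right) + \frac{1836392}{9489}\right) = -14148 + \left(- \frac{84276995}{5243} + \frac{1836392}{9489}\right) = -14148 - \frac{790076202299}{49750827} = - \frac{1493950902695}{49750827}$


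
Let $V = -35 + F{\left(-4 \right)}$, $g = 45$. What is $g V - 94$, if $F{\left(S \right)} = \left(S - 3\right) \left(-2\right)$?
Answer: $-1039$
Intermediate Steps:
$F{\left(S \right)} = 6 - 2 S$ ($F{\left(S \right)} = \left(-3 + S\right) \left(-2\right) = 6 - 2 S$)
$V = -21$ ($V = -35 + \left(6 - -8\right) = -35 + \left(6 + 8\right) = -35 + 14 = -21$)
$g V - 94 = 45 \left(-21\right) - 94 = -945 - 94 = -1039$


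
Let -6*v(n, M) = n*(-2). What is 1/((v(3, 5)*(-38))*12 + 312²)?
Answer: 1/96888 ≈ 1.0321e-5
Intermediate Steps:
v(n, M) = n/3 (v(n, M) = -n*(-2)/6 = -(-1)*n/3 = n/3)
1/((v(3, 5)*(-38))*12 + 312²) = 1/((((⅓)*3)*(-38))*12 + 312²) = 1/((1*(-38))*12 + 97344) = 1/(-38*12 + 97344) = 1/(-456 + 97344) = 1/96888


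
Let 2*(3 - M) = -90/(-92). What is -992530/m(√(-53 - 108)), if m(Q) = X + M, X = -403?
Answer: 18262552/7369 ≈ 2478.3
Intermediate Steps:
M = 231/92 (M = 3 - (-45)/(-92) = 3 - (-45)*(-1)/92 = 3 - ½*45/46 = 3 - 45/92 = 231/92 ≈ 2.5109)
m(Q) = -36845/92 (m(Q) = -403 + 231/92 = -36845/92)
-992530/m(√(-53 - 108)) = -992530/(-36845/92) = -992530*(-92/36845) = 18262552/7369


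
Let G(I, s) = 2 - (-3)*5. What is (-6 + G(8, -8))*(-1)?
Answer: -11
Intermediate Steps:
G(I, s) = 17 (G(I, s) = 2 - 1*(-15) = 2 + 15 = 17)
(-6 + G(8, -8))*(-1) = (-6 + 17)*(-1) = 11*(-1) = -11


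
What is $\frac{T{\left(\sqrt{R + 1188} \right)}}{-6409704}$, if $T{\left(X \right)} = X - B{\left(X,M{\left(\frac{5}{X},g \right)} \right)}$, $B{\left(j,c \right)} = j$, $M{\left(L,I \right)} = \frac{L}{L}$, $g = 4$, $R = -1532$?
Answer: $0$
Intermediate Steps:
$M{\left(L,I \right)} = 1$
$T{\left(X \right)} = 0$ ($T{\left(X \right)} = X - X = 0$)
$\frac{T{\left(\sqrt{R + 1188} \right)}}{-6409704} = \frac{0}{-6409704} = 0 \left(- \frac{1}{6409704}\right) = 0$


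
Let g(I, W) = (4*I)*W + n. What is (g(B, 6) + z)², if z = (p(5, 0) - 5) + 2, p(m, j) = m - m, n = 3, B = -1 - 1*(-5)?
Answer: 9216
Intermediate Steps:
B = 4 (B = -1 + 5 = 4)
g(I, W) = 3 + 4*I*W (g(I, W) = (4*I)*W + 3 = 4*I*W + 3 = 3 + 4*I*W)
p(m, j) = 0
z = -3 (z = (0 - 5) + 2 = -5 + 2 = -3)
(g(B, 6) + z)² = ((3 + 4*4*6) - 3)² = ((3 + 96) - 3)² = (99 - 3)² = 96² = 9216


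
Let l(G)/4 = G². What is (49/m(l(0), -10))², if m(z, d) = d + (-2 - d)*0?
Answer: 2401/100 ≈ 24.010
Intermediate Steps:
l(G) = 4*G²
m(z, d) = d (m(z, d) = d + 0 = d)
(49/m(l(0), -10))² = (49/(-10))² = (49*(-⅒))² = (-49/10)² = 2401/100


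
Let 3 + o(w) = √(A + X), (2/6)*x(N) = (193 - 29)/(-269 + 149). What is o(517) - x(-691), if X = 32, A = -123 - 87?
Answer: 11/10 + I*√178 ≈ 1.1 + 13.342*I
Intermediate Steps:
A = -210
x(N) = -41/10 (x(N) = 3*((193 - 29)/(-269 + 149)) = 3*(164/(-120)) = 3*(164*(-1/120)) = 3*(-41/30) = -41/10)
o(w) = -3 + I*√178 (o(w) = -3 + √(-210 + 32) = -3 + √(-178) = -3 + I*√178)
o(517) - x(-691) = (-3 + I*√178) - 1*(-41/10) = (-3 + I*√178) + 41/10 = 11/10 + I*√178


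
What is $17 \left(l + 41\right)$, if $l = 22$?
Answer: $1071$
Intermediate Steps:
$17 \left(l + 41\right) = 17 \left(22 + 41\right) = 17 \cdot 63 = 1071$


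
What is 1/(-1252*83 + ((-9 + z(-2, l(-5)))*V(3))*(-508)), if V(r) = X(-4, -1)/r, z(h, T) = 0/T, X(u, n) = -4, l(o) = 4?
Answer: -1/110012 ≈ -9.0899e-6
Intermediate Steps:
z(h, T) = 0
V(r) = -4/r
1/(-1252*83 + ((-9 + z(-2, l(-5)))*V(3))*(-508)) = 1/(-1252*83 + ((-9 + 0)*(-4/3))*(-508)) = 1/(-103916 - (-36)/3*(-508)) = 1/(-103916 - 9*(-4/3)*(-508)) = 1/(-103916 + 12*(-508)) = 1/(-103916 - 6096) = 1/(-110012) = -1/110012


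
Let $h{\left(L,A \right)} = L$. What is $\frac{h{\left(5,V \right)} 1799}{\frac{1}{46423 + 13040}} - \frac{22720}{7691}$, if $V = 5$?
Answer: $\frac{4113682724615}{7691} \approx 5.3487 \cdot 10^{8}$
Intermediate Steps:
$\frac{h{\left(5,V \right)} 1799}{\frac{1}{46423 + 13040}} - \frac{22720}{7691} = \frac{5 \cdot 1799}{\frac{1}{46423 + 13040}} - \frac{22720}{7691} = \frac{8995}{\frac{1}{59463}} - \frac{22720}{7691} = 8995 \frac{1}{\frac{1}{59463}} - \frac{22720}{7691} = 8995 \cdot 59463 - \frac{22720}{7691} = 534869685 - \frac{22720}{7691} = \frac{4113682724615}{7691}$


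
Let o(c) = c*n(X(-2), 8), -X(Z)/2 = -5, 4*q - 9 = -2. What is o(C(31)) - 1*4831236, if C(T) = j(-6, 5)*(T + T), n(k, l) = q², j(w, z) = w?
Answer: -19329501/4 ≈ -4.8324e+6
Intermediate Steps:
q = 7/4 (q = 9/4 + (¼)*(-2) = 9/4 - ½ = 7/4 ≈ 1.7500)
X(Z) = 10 (X(Z) = -2*(-5) = 10)
n(k, l) = 49/16 (n(k, l) = (7/4)² = 49/16)
C(T) = -12*T (C(T) = -6*(T + T) = -12*T)
o(c) = 49*c/16 (o(c) = c*(49/16) = 49*c/16)
o(C(31)) - 1*4831236 = 49*(-12*31)/16 - 1*4831236 = (49/16)*(-372) - 4831236 = -4557/4 - 4831236 = -19329501/4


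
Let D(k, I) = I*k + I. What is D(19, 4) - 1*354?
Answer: -274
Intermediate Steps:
D(k, I) = I + I*k
D(19, 4) - 1*354 = 4*(1 + 19) - 1*354 = 4*20 - 354 = 80 - 354 = -274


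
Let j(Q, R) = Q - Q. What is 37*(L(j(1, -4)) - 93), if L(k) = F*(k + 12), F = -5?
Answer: -5661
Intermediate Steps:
j(Q, R) = 0
L(k) = -60 - 5*k (L(k) = -5*(k + 12) = -5*(12 + k) = -60 - 5*k)
37*(L(j(1, -4)) - 93) = 37*((-60 - 5*0) - 93) = 37*((-60 + 0) - 93) = 37*(-60 - 93) = 37*(-153) = -5661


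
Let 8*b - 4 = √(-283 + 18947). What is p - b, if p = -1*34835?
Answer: -69671/2 - √4666/4 ≈ -34853.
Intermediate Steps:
p = -34835
b = ½ + √4666/4 (b = ½ + √(-283 + 18947)/8 = ½ + √18664/8 = ½ + (2*√4666)/8 = ½ + √4666/4 ≈ 17.577)
p - b = -34835 - (½ + √4666/4) = -34835 + (-½ - √4666/4) = -69671/2 - √4666/4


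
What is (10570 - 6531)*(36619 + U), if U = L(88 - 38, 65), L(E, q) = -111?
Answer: 147455812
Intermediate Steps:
U = -111
(10570 - 6531)*(36619 + U) = (10570 - 6531)*(36619 - 111) = 4039*36508 = 147455812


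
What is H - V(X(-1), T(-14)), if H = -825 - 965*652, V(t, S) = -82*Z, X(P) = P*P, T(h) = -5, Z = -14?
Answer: -631153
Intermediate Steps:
X(P) = P**2
V(t, S) = 1148 (V(t, S) = -82*(-14) = 1148)
H = -630005 (H = -825 - 629180 = -630005)
H - V(X(-1), T(-14)) = -630005 - 1*1148 = -630005 - 1148 = -631153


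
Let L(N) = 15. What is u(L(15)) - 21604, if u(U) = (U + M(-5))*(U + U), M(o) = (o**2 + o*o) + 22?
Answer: -18994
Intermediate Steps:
M(o) = 22 + 2*o**2 (M(o) = (o**2 + o**2) + 22 = 2*o**2 + 22 = 22 + 2*o**2)
u(U) = 2*U*(72 + U) (u(U) = (U + (22 + 2*(-5)**2))*(U + U) = (U + (22 + 2*25))*(2*U) = (U + (22 + 50))*(2*U) = (U + 72)*(2*U) = (72 + U)*(2*U) = 2*U*(72 + U))
u(L(15)) - 21604 = 2*15*(72 + 15) - 21604 = 2*15*87 - 21604 = 2610 - 21604 = -18994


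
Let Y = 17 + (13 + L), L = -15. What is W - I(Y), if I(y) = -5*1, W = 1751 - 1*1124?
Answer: 632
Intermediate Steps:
Y = 15 (Y = 17 + (13 - 15) = 17 - 2 = 15)
W = 627 (W = 1751 - 1124 = 627)
I(y) = -5
W - I(Y) = 627 - 1*(-5) = 627 + 5 = 632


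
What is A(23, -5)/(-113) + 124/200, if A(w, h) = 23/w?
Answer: 3453/5650 ≈ 0.61115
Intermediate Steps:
A(23, -5)/(-113) + 124/200 = (23/23)/(-113) + 124/200 = (23*(1/23))*(-1/113) + 124*(1/200) = 1*(-1/113) + 31/50 = -1/113 + 31/50 = 3453/5650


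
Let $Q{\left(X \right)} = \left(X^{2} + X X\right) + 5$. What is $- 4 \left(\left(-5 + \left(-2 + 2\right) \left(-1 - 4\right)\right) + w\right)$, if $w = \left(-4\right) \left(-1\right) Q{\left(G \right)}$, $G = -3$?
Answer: $-348$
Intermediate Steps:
$Q{\left(X \right)} = 5 + 2 X^{2}$ ($Q{\left(X \right)} = \left(X^{2} + X^{2}\right) + 5 = 2 X^{2} + 5 = 5 + 2 X^{2}$)
$w = 92$ ($w = \left(-4\right) \left(-1\right) \left(5 + 2 \left(-3\right)^{2}\right) = 4 \left(5 + 2 \cdot 9\right) = 4 \left(5 + 18\right) = 4 \cdot 23 = 92$)
$- 4 \left(\left(-5 + \left(-2 + 2\right) \left(-1 - 4\right)\right) + w\right) = - 4 \left(\left(-5 + \left(-2 + 2\right) \left(-1 - 4\right)\right) + 92\right) = - 4 \left(\left(-5 + 0 \left(-5\right)\right) + 92\right) = - 4 \left(\left(-5 + 0\right) + 92\right) = - 4 \left(-5 + 92\right) = \left(-4\right) 87 = -348$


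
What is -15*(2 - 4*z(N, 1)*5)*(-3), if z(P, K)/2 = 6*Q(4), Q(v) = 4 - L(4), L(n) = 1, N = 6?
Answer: -32310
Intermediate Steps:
Q(v) = 3 (Q(v) = 4 - 1*1 = 4 - 1 = 3)
z(P, K) = 36 (z(P, K) = 2*(6*3) = 2*18 = 36)
-15*(2 - 4*z(N, 1)*5)*(-3) = -15*(2 - 4*36*5)*(-3) = -15*(2 - 144*5)*(-3) = -15*(2 - 720)*(-3) = -15*(-718)*(-3) = 10770*(-3) = -32310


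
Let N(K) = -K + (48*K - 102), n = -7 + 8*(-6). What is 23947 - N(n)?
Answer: 26634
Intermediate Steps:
n = -55 (n = -7 - 48 = -55)
N(K) = -102 + 47*K (N(K) = -K + (-102 + 48*K) = -102 + 47*K)
23947 - N(n) = 23947 - (-102 + 47*(-55)) = 23947 - (-102 - 2585) = 23947 - 1*(-2687) = 23947 + 2687 = 26634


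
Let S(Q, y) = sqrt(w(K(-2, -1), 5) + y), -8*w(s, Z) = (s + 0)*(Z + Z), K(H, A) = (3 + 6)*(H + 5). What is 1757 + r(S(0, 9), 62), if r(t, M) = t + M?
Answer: 1819 + 3*I*sqrt(11)/2 ≈ 1819.0 + 4.9749*I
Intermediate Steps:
K(H, A) = 45 + 9*H (K(H, A) = 9*(5 + H) = 45 + 9*H)
w(s, Z) = -Z*s/4 (w(s, Z) = -(s + 0)*(Z + Z)/8 = -s*2*Z/8 = -Z*s/4)
S(Q, y) = sqrt(-135/4 + y) (S(Q, y) = sqrt(-1/4*5*(45 + 9*(-2)) + y) = sqrt(-1/4*5*(45 - 18) + y) = sqrt(-1/4*5*27 + y) = sqrt(-135/4 + y))
r(t, M) = M + t
1757 + r(S(0, 9), 62) = 1757 + (62 + sqrt(-135 + 4*9)/2) = 1757 + (62 + sqrt(-135 + 36)/2) = 1757 + (62 + sqrt(-99)/2) = 1757 + (62 + (3*I*sqrt(11))/2) = 1757 + (62 + 3*I*sqrt(11)/2) = 1819 + 3*I*sqrt(11)/2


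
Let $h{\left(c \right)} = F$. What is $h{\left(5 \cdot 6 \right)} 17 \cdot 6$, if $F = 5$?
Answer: $510$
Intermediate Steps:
$h{\left(c \right)} = 5$
$h{\left(5 \cdot 6 \right)} 17 \cdot 6 = 5 \cdot 17 \cdot 6 = 85 \cdot 6 = 510$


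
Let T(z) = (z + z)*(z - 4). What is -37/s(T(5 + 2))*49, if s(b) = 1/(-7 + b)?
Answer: -63455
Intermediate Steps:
T(z) = 2*z*(-4 + z) (T(z) = (2*z)*(-4 + z) = 2*z*(-4 + z))
-37/s(T(5 + 2))*49 = -(-259 + 74*(-4 + (5 + 2))*(5 + 2))*49 = -37/(1/(-7 + 2*7*(-4 + 7)))*49 = -37/(1/(-7 + 2*7*3))*49 = -37/(1/(-7 + 42))*49 = -37/(1/35)*49 = -37/1/35*49 = -37*35*49 = -1295*49 = -63455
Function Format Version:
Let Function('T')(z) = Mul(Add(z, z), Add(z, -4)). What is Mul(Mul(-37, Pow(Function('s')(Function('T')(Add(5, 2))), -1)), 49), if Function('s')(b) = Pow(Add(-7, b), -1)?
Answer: -63455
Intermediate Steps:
Function('T')(z) = Mul(2, z, Add(-4, z)) (Function('T')(z) = Mul(Mul(2, z), Add(-4, z)) = Mul(2, z, Add(-4, z)))
Mul(Mul(-37, Pow(Function('s')(Function('T')(Add(5, 2))), -1)), 49) = Mul(Mul(-37, Pow(Pow(Add(-7, Mul(2, Add(5, 2), Add(-4, Add(5, 2)))), -1), -1)), 49) = Mul(Mul(-37, Pow(Pow(Add(-7, Mul(2, 7, Add(-4, 7))), -1), -1)), 49) = Mul(Mul(-37, Pow(Pow(Add(-7, Mul(2, 7, 3)), -1), -1)), 49) = Mul(Mul(-37, Pow(Pow(Add(-7, 42), -1), -1)), 49) = Mul(Mul(-37, Pow(Pow(35, -1), -1)), 49) = Mul(Mul(-37, Pow(Rational(1, 35), -1)), 49) = Mul(Mul(-37, 35), 49) = Mul(-1295, 49) = -63455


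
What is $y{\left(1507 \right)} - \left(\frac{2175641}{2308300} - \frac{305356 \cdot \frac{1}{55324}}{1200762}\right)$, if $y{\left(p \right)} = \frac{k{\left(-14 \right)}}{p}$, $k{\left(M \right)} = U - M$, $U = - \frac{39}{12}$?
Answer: $- \frac{6754908896294751658}{7221477022542112275} \approx -0.93539$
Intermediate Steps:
$U = - \frac{13}{4}$ ($U = \left(-39\right) \frac{1}{12} = - \frac{13}{4} \approx -3.25$)
$k{\left(M \right)} = - \frac{13}{4} - M$
$y{\left(p \right)} = \frac{43}{4 p}$ ($y{\left(p \right)} = \frac{- \frac{13}{4} - -14}{p} = \frac{- \frac{13}{4} + 14}{p} = \frac{43}{4 p}$)
$y{\left(1507 \right)} - \left(\frac{2175641}{2308300} - \frac{305356 \cdot \frac{1}{55324}}{1200762}\right) = \frac{43}{4 \cdot 1507} - \left(\frac{2175641}{2308300} - \frac{305356 \cdot \frac{1}{55324}}{1200762}\right) = \frac{43}{4} \cdot \frac{1}{1507} - \left(\frac{2175641}{2308300} - 305356 \cdot \frac{1}{55324} \cdot \frac{1}{1200762}\right) = \frac{43}{6028} + \left(- \frac{2175641}{2308300} + \frac{76339}{13831} \cdot \frac{1}{1200762}\right) = \frac{43}{6028} + \left(- \frac{2175641}{2308300} + \frac{76339}{16607739222}\right) = \frac{43}{6028} - \frac{18066151077688801}{19167822223071300} = - \frac{6754908896294751658}{7221477022542112275}$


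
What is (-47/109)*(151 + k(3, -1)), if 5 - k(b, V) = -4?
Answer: -7520/109 ≈ -68.991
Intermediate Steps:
k(b, V) = 9 (k(b, V) = 5 - 1*(-4) = 5 + 4 = 9)
(-47/109)*(151 + k(3, -1)) = (-47/109)*(151 + 9) = -47*1/109*160 = -47/109*160 = -7520/109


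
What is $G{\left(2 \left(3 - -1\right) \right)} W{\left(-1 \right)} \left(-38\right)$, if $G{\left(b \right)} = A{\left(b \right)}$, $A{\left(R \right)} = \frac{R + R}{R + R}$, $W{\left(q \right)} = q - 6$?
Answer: $266$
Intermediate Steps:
$W{\left(q \right)} = -6 + q$ ($W{\left(q \right)} = q - 6 = -6 + q$)
$A{\left(R \right)} = 1$ ($A{\left(R \right)} = \frac{2 R}{2 R} = 2 R \frac{1}{2 R} = 1$)
$G{\left(b \right)} = 1$
$G{\left(2 \left(3 - -1\right) \right)} W{\left(-1 \right)} \left(-38\right) = 1 \left(-6 - 1\right) \left(-38\right) = 1 \left(-7\right) \left(-38\right) = \left(-7\right) \left(-38\right) = 266$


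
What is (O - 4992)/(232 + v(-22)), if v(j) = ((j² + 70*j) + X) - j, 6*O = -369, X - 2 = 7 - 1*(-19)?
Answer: 1123/172 ≈ 6.5291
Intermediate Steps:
X = 28 (X = 2 + (7 - 1*(-19)) = 2 + (7 + 19) = 2 + 26 = 28)
O = -123/2 (O = (⅙)*(-369) = -123/2 ≈ -61.500)
v(j) = 28 + j² + 69*j (v(j) = ((j² + 70*j) + 28) - j = (28 + j² + 70*j) - j = 28 + j² + 69*j)
(O - 4992)/(232 + v(-22)) = (-123/2 - 4992)/(232 + (28 + (-22)² + 69*(-22))) = -10107/(2*(232 + (28 + 484 - 1518))) = -10107/(2*(232 - 1006)) = -10107/2/(-774) = -10107/2*(-1/774) = 1123/172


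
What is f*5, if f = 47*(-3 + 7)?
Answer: 940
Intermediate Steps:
f = 188 (f = 47*4 = 188)
f*5 = 188*5 = 940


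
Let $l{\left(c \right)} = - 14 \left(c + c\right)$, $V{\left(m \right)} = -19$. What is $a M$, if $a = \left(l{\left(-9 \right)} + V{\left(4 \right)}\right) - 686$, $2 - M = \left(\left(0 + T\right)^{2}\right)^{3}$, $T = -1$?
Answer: $-453$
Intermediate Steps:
$M = 1$ ($M = 2 - \left(\left(0 - 1\right)^{2}\right)^{3} = 2 - \left(\left(-1\right)^{2}\right)^{3} = 2 - 1^{3} = 2 - 1 = 1$)
$l{\left(c \right)} = - 28 c$ ($l{\left(c \right)} = - 14 \cdot 2 c = - 28 c$)
$a = -453$ ($a = \left(\left(-28\right) \left(-9\right) - 19\right) - 686 = \left(252 - 19\right) - 686 = 233 - 686 = -453$)
$a M = \left(-453\right) 1 = -453$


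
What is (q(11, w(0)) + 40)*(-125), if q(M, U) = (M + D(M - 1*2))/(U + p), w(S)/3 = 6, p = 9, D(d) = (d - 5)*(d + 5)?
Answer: -143375/27 ≈ -5310.2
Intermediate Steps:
D(d) = (-5 + d)*(5 + d)
w(S) = 18 (w(S) = 3*6 = 18)
q(M, U) = (-25 + M + (-2 + M)²)/(9 + U) (q(M, U) = (M + (-25 + (M - 1*2)²))/(U + 9) = (M + (-25 + (M - 2)²))/(9 + U) = (M + (-25 + (-2 + M)²))/(9 + U) = (-25 + M + (-2 + M)²)/(9 + U))
(q(11, w(0)) + 40)*(-125) = ((-25 + 11 + (-2 + 11)²)/(9 + 18) + 40)*(-125) = ((-25 + 11 + 9²)/27 + 40)*(-125) = ((-25 + 11 + 81)/27 + 40)*(-125) = ((1/27)*67 + 40)*(-125) = (67/27 + 40)*(-125) = (1147/27)*(-125) = -143375/27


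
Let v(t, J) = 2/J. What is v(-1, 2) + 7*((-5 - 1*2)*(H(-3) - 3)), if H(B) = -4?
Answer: 344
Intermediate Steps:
v(-1, 2) + 7*((-5 - 1*2)*(H(-3) - 3)) = 2/2 + 7*((-5 - 1*2)*(-4 - 3)) = 2*(1/2) + 7*((-5 - 2)*(-7)) = 1 + 7*(-7*(-7)) = 1 + 7*49 = 1 + 343 = 344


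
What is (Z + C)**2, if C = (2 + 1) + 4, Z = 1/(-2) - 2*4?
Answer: 9/4 ≈ 2.2500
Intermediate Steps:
Z = -17/2 (Z = -1/2 - 8 = -17/2 ≈ -8.5000)
C = 7 (C = 3 + 4 = 7)
(Z + C)**2 = (-17/2 + 7)**2 = (-3/2)**2 = 9/4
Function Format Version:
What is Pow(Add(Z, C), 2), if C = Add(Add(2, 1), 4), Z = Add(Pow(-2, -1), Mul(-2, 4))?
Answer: Rational(9, 4) ≈ 2.2500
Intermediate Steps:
Z = Rational(-17, 2) (Z = Add(Rational(-1, 2), -8) = Rational(-17, 2) ≈ -8.5000)
C = 7 (C = Add(3, 4) = 7)
Pow(Add(Z, C), 2) = Pow(Add(Rational(-17, 2), 7), 2) = Pow(Rational(-3, 2), 2) = Rational(9, 4)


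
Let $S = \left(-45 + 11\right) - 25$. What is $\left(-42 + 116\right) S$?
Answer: $-4366$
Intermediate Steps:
$S = -59$ ($S = -34 - 25 = -59$)
$\left(-42 + 116\right) S = \left(-42 + 116\right) \left(-59\right) = 74 \left(-59\right) = -4366$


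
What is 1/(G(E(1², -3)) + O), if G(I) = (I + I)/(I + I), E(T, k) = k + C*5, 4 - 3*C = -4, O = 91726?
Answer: 1/91727 ≈ 1.0902e-5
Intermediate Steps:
C = 8/3 (C = 4/3 - ⅓*(-4) = 4/3 + 4/3 = 8/3 ≈ 2.6667)
E(T, k) = 40/3 + k (E(T, k) = k + (8/3)*5 = k + 40/3 = 40/3 + k)
G(I) = 1 (G(I) = (2*I)/((2*I)) = (2*I)*(1/(2*I)) = 1)
1/(G(E(1², -3)) + O) = 1/(1 + 91726) = 1/91727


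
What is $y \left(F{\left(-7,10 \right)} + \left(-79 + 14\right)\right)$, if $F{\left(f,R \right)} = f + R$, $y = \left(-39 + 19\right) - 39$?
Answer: $3658$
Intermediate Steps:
$y = -59$ ($y = -20 - 39 = -59$)
$F{\left(f,R \right)} = R + f$
$y \left(F{\left(-7,10 \right)} + \left(-79 + 14\right)\right) = - 59 \left(\left(10 - 7\right) + \left(-79 + 14\right)\right) = - 59 \left(3 - 65\right) = \left(-59\right) \left(-62\right) = 3658$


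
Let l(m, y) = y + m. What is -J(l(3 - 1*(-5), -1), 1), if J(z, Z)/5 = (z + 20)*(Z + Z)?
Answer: -270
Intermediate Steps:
l(m, y) = m + y
J(z, Z) = 10*Z*(20 + z) (J(z, Z) = 5*((z + 20)*(Z + Z)) = 5*((20 + z)*(2*Z)) = 5*(2*Z*(20 + z)) = 10*Z*(20 + z))
-J(l(3 - 1*(-5), -1), 1) = -10*(20 + ((3 - 1*(-5)) - 1)) = -10*(20 + ((3 + 5) - 1)) = -10*(20 + (8 - 1)) = -10*(20 + 7) = -10*27 = -1*270 = -270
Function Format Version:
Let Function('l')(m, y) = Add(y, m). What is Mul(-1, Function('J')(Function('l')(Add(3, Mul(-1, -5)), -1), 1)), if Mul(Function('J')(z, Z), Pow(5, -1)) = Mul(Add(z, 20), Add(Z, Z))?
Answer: -270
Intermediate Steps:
Function('l')(m, y) = Add(m, y)
Function('J')(z, Z) = Mul(10, Z, Add(20, z)) (Function('J')(z, Z) = Mul(5, Mul(Add(z, 20), Add(Z, Z))) = Mul(5, Mul(Add(20, z), Mul(2, Z))) = Mul(5, Mul(2, Z, Add(20, z))) = Mul(10, Z, Add(20, z)))
Mul(-1, Function('J')(Function('l')(Add(3, Mul(-1, -5)), -1), 1)) = Mul(-1, Mul(10, 1, Add(20, Add(Add(3, Mul(-1, -5)), -1)))) = Mul(-1, Mul(10, 1, Add(20, Add(Add(3, 5), -1)))) = Mul(-1, Mul(10, 1, Add(20, Add(8, -1)))) = Mul(-1, Mul(10, 1, Add(20, 7))) = Mul(-1, Mul(10, 1, 27)) = Mul(-1, 270) = -270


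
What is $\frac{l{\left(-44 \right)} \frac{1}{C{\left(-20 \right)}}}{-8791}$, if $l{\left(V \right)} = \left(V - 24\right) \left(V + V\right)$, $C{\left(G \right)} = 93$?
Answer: $- \frac{5984}{817563} \approx -0.0073193$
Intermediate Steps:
$l{\left(V \right)} = 2 V \left(-24 + V\right)$ ($l{\left(V \right)} = \left(-24 + V\right) 2 V = 2 V \left(-24 + V\right)$)
$\frac{l{\left(-44 \right)} \frac{1}{C{\left(-20 \right)}}}{-8791} = \frac{2 \left(-44\right) \left(-24 - 44\right) \frac{1}{93}}{-8791} = 2 \left(-44\right) \left(-68\right) \frac{1}{93} \left(- \frac{1}{8791}\right) = 5984 \cdot \frac{1}{93} \left(- \frac{1}{8791}\right) = \frac{5984}{93} \left(- \frac{1}{8791}\right) = - \frac{5984}{817563}$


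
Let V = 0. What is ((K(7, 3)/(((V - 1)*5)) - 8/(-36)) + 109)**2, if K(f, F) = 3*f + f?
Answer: 21743569/2025 ≈ 10738.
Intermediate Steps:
K(f, F) = 4*f
((K(7, 3)/(((V - 1)*5)) - 8/(-36)) + 109)**2 = (((4*7)/(((0 - 1)*5)) - 8/(-36)) + 109)**2 = ((28/((-1*5)) - 8*(-1/36)) + 109)**2 = ((28/(-5) + 2/9) + 109)**2 = ((28*(-1/5) + 2/9) + 109)**2 = ((-28/5 + 2/9) + 109)**2 = (-242/45 + 109)**2 = (4663/45)**2 = 21743569/2025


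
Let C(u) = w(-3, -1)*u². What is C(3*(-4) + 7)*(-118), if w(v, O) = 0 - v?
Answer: -8850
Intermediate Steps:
w(v, O) = -v
C(u) = 3*u² (C(u) = (-1*(-3))*u² = 3*u²)
C(3*(-4) + 7)*(-118) = (3*(3*(-4) + 7)²)*(-118) = (3*(-12 + 7)²)*(-118) = (3*(-5)²)*(-118) = (3*25)*(-118) = 75*(-118) = -8850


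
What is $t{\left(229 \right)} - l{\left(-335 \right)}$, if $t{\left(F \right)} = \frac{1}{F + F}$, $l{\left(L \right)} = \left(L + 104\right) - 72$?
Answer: $\frac{138775}{458} \approx 303.0$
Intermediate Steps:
$l{\left(L \right)} = 32 + L$ ($l{\left(L \right)} = \left(104 + L\right) - 72 = 32 + L$)
$t{\left(F \right)} = \frac{1}{2 F}$
$t{\left(229 \right)} - l{\left(-335 \right)} = \frac{1}{2 \cdot 229} - \left(32 - 335\right) = \frac{1}{2} \cdot \frac{1}{229} - -303 = \frac{1}{458} + 303 = \frac{138775}{458}$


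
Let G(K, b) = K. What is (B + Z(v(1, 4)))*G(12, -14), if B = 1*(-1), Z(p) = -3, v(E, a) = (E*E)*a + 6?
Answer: -48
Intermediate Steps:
v(E, a) = 6 + a*E² (v(E, a) = E²*a + 6 = a*E² + 6 = 6 + a*E²)
B = -1
(B + Z(v(1, 4)))*G(12, -14) = (-1 - 3)*12 = -4*12 = -48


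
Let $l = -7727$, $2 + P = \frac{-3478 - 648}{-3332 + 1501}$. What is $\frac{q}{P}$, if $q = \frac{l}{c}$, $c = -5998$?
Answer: $\frac{14148137}{2783072} \approx 5.0836$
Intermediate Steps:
$P = \frac{464}{1831}$ ($P = -2 + \frac{-3478 - 648}{-3332 + 1501} = -2 - \frac{4126}{-1831} = -2 - - \frac{4126}{1831} = -2 + \frac{4126}{1831} = \frac{464}{1831} \approx 0.25341$)
$q = \frac{7727}{5998}$ ($q = - \frac{7727}{-5998} = \left(-7727\right) \left(- \frac{1}{5998}\right) = \frac{7727}{5998} \approx 1.2883$)
$\frac{q}{P} = \frac{7727}{5998 \cdot \frac{464}{1831}} = \frac{7727}{5998} \cdot \frac{1831}{464} = \frac{14148137}{2783072}$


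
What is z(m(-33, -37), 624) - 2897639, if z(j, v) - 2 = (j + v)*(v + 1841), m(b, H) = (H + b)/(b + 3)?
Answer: -4061176/3 ≈ -1.3537e+6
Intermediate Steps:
m(b, H) = (H + b)/(3 + b)
z(j, v) = 2 + (1841 + v)*(j + v) (z(j, v) = 2 + (j + v)*(v + 1841) = 2 + (j + v)*(1841 + v) = 2 + (1841 + v)*(j + v))
z(m(-33, -37), 624) - 2897639 = (2 + 624**2 + 1841*((-37 - 33)/(3 - 33)) + 1841*624 + ((-37 - 33)/(3 - 33))*624) - 2897639 = (2 + 389376 + 1841*(-70/(-30)) + 1148784 + (-70/(-30))*624) - 2897639 = (2 + 389376 + 1841*(-1/30*(-70)) + 1148784 - 1/30*(-70)*624) - 2897639 = (2 + 389376 + 1841*(7/3) + 1148784 + (7/3)*624) - 2897639 = (2 + 389376 + 12887/3 + 1148784 + 1456) - 2897639 = 4631741/3 - 2897639 = -4061176/3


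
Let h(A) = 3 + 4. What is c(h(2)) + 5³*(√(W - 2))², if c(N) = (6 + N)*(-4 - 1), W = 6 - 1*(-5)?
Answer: 1060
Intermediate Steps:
h(A) = 7
W = 11 (W = 6 + 5 = 11)
c(N) = -30 - 5*N (c(N) = (6 + N)*(-5) = -30 - 5*N)
c(h(2)) + 5³*(√(W - 2))² = (-30 - 5*7) + 5³*(√(11 - 2))² = (-30 - 35) + 125*(√9)² = -65 + 125*3² = -65 + 125*9 = -65 + 1125 = 1060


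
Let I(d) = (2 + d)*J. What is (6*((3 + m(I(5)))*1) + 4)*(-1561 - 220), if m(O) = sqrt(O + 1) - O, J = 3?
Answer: 185224 - 10686*sqrt(22) ≈ 1.3510e+5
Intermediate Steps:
I(d) = 6 + 3*d (I(d) = (2 + d)*3 = 6 + 3*d)
m(O) = sqrt(1 + O) - O
(6*((3 + m(I(5)))*1) + 4)*(-1561 - 220) = (6*((3 + (sqrt(1 + (6 + 3*5)) - (6 + 3*5)))*1) + 4)*(-1561 - 220) = (6*((3 + (sqrt(1 + (6 + 15)) - (6 + 15)))*1) + 4)*(-1781) = (6*((3 + (sqrt(1 + 21) - 1*21))*1) + 4)*(-1781) = (6*((3 + (sqrt(22) - 21))*1) + 4)*(-1781) = (6*((3 + (-21 + sqrt(22)))*1) + 4)*(-1781) = (6*((-18 + sqrt(22))*1) + 4)*(-1781) = (6*(-18 + sqrt(22)) + 4)*(-1781) = ((-108 + 6*sqrt(22)) + 4)*(-1781) = (-104 + 6*sqrt(22))*(-1781) = 185224 - 10686*sqrt(22)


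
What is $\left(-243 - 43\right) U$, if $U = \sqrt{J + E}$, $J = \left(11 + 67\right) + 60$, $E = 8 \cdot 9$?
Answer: $- 286 \sqrt{210} \approx -4144.5$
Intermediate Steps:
$E = 72$
$J = 138$ ($J = 78 + 60 = 138$)
$U = \sqrt{210}$ ($U = \sqrt{138 + 72} = \sqrt{210} \approx 14.491$)
$\left(-243 - 43\right) U = \left(-243 - 43\right) \sqrt{210} = - 286 \sqrt{210}$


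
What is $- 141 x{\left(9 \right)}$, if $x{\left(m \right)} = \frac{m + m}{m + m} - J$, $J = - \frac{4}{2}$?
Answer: $-423$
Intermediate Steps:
$J = -2$ ($J = \left(-4\right) \frac{1}{2} = -2$)
$x{\left(m \right)} = 3$ ($x{\left(m \right)} = \frac{m + m}{m + m} - -2 = \frac{2 m}{2 m} + 2 = 2 m \frac{1}{2 m} + 2 = 1 + 2 = 3$)
$- 141 x{\left(9 \right)} = \left(-141\right) 3 = -423$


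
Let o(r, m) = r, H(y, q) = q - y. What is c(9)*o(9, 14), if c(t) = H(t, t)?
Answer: 0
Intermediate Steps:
c(t) = 0 (c(t) = t - t = 0)
c(9)*o(9, 14) = 0*9 = 0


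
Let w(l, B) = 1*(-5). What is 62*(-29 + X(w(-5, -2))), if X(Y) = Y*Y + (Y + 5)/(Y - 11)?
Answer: -248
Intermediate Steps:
w(l, B) = -5
X(Y) = Y² + (5 + Y)/(-11 + Y)
62*(-29 + X(w(-5, -2))) = 62*(-29 + (5 - 5 + (-5)³ - 11*(-5)²)/(-11 - 5)) = 62*(-29 + (5 - 5 - 125 - 11*25)/(-16)) = 62*(-29 - (5 - 5 - 125 - 275)/16) = 62*(-29 - 1/16*(-400)) = 62*(-29 + 25) = 62*(-4) = -248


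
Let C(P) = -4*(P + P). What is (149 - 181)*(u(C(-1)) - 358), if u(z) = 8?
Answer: 11200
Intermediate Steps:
C(P) = -8*P
(149 - 181)*(u(C(-1)) - 358) = (149 - 181)*(8 - 358) = -32*(-350) = 11200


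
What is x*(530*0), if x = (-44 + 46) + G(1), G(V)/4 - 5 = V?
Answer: 0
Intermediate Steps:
G(V) = 20 + 4*V
x = 26 (x = (-44 + 46) + (20 + 4*1) = 2 + (20 + 4) = 2 + 24 = 26)
x*(530*0) = 26*(530*0) = 26*0 = 0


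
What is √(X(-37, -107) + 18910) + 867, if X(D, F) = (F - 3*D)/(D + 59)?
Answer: 867 + 2*√572033/11 ≈ 1004.5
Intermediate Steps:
X(D, F) = (F - 3*D)/(59 + D)
√(X(-37, -107) + 18910) + 867 = √((-107 - 3*(-37))/(59 - 37) + 18910) + 867 = √((-107 + 111)/22 + 18910) + 867 = √((1/22)*4 + 18910) + 867 = √(2/11 + 18910) + 867 = √(208012/11) + 867 = 2*√572033/11 + 867 = 867 + 2*√572033/11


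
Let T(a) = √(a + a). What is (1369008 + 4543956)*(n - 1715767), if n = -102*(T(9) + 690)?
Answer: -10561422909708 - 1809366984*√2 ≈ -1.0564e+13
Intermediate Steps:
T(a) = √2*√a (T(a) = √(2*a) = √2*√a)
n = -70380 - 306*√2 (n = -102*(√2*√9 + 690) = -102*(√2*3 + 690) = -102*(3*√2 + 690) = -102*(690 + 3*√2) = -70380 - 306*√2 ≈ -70813.)
(1369008 + 4543956)*(n - 1715767) = (1369008 + 4543956)*((-70380 - 306*√2) - 1715767) = 5912964*(-1786147 - 306*√2) = -10561422909708 - 1809366984*√2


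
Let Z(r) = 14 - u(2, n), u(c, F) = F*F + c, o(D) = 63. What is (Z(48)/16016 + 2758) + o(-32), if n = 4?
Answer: 11295283/4004 ≈ 2821.0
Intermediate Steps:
u(c, F) = c + F² (u(c, F) = F² + c = c + F²)
Z(r) = -4 (Z(r) = 14 - (2 + 4²) = 14 - (2 + 16) = 14 - 1*18 = 14 - 18 = -4)
(Z(48)/16016 + 2758) + o(-32) = (-4/16016 + 2758) + 63 = (-4*1/16016 + 2758) + 63 = (-1/4004 + 2758) + 63 = 11043031/4004 + 63 = 11295283/4004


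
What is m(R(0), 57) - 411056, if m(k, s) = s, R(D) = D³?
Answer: -410999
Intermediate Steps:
m(R(0), 57) - 411056 = 57 - 411056 = -410999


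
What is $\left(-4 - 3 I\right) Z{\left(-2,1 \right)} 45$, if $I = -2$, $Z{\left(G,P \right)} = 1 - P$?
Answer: $0$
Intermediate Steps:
$\left(-4 - 3 I\right) Z{\left(-2,1 \right)} 45 = \left(-4 - -6\right) \left(1 - 1\right) 45 = \left(-4 + 6\right) \left(1 - 1\right) 45 = 2 \cdot 0 \cdot 45 = 0 \cdot 45 = 0$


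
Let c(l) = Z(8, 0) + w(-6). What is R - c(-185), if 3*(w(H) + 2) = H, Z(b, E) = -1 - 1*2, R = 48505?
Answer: 48512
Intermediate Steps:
Z(b, E) = -3 (Z(b, E) = -1 - 2 = -3)
w(H) = -2 + H/3
c(l) = -7 (c(l) = -3 + (-2 + (⅓)*(-6)) = -3 + (-2 - 2) = -3 - 4 = -7)
R - c(-185) = 48505 - 1*(-7) = 48505 + 7 = 48512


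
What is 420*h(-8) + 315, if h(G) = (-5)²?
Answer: 10815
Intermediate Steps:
h(G) = 25
420*h(-8) + 315 = 420*25 + 315 = 10500 + 315 = 10815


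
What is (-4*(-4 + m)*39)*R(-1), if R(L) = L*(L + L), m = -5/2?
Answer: 2028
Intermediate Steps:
m = -5/2 (m = -5*½ = -5/2 ≈ -2.5000)
R(L) = 2*L² (R(L) = L*(2*L) = 2*L²)
(-4*(-4 + m)*39)*R(-1) = (-4*(-4 - 5/2)*39)*(2*(-1)²) = (-4*(-13/2)*39)*(2*1) = (26*39)*2 = 1014*2 = 2028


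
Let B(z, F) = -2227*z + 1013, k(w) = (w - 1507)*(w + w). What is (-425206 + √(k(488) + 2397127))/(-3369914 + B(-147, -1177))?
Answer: 212603/1520766 - √1402583/3041532 ≈ 0.13941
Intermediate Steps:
k(w) = 2*w*(-1507 + w) (k(w) = (-1507 + w)*(2*w) = 2*w*(-1507 + w))
B(z, F) = 1013 - 2227*z
(-425206 + √(k(488) + 2397127))/(-3369914 + B(-147, -1177)) = (-425206 + √(2*488*(-1507 + 488) + 2397127))/(-3369914 + (1013 - 2227*(-147))) = (-425206 + √(2*488*(-1019) + 2397127))/(-3369914 + (1013 + 327369)) = (-425206 + √(-994544 + 2397127))/(-3369914 + 328382) = (-425206 + √1402583)/(-3041532) = (-425206 + √1402583)*(-1/3041532) = 212603/1520766 - √1402583/3041532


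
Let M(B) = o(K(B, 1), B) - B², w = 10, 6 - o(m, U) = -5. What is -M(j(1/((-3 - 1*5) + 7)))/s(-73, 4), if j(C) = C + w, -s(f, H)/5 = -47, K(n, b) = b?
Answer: 14/47 ≈ 0.29787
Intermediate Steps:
o(m, U) = 11 (o(m, U) = 6 - 1*(-5) = 6 + 5 = 11)
s(f, H) = 235 (s(f, H) = -5*(-47) = 235)
j(C) = 10 + C (j(C) = C + 10 = 10 + C)
M(B) = 11 - B²
-M(j(1/((-3 - 1*5) + 7)))/s(-73, 4) = -(11 - (10 + 1/((-3 - 1*5) + 7))²)/235 = -(11 - (10 + 1/((-3 - 5) + 7))²)/235 = -(11 - (10 + 1/(-8 + 7))²)/235 = -(11 - (10 + 1/(-1))²)/235 = -(11 - (10 - 1)²)/235 = -(11 - 1*9²)/235 = -(11 - 1*81)/235 = -(11 - 81)/235 = -(-70)/235 = -1*(-14/47) = 14/47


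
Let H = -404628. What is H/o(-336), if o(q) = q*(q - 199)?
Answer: -4817/2140 ≈ -2.2509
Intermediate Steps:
o(q) = q*(-199 + q)
H/o(-336) = -404628*(-1/(336*(-199 - 336))) = -404628/((-336*(-535))) = -404628/179760 = -404628*1/179760 = -4817/2140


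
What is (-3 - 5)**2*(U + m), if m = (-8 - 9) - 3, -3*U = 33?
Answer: -1984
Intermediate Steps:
U = -11 (U = -1/3*33 = -11)
m = -20 (m = -17 - 3 = -20)
(-3 - 5)**2*(U + m) = (-3 - 5)**2*(-11 - 20) = (-8)**2*(-31) = 64*(-31) = -1984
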